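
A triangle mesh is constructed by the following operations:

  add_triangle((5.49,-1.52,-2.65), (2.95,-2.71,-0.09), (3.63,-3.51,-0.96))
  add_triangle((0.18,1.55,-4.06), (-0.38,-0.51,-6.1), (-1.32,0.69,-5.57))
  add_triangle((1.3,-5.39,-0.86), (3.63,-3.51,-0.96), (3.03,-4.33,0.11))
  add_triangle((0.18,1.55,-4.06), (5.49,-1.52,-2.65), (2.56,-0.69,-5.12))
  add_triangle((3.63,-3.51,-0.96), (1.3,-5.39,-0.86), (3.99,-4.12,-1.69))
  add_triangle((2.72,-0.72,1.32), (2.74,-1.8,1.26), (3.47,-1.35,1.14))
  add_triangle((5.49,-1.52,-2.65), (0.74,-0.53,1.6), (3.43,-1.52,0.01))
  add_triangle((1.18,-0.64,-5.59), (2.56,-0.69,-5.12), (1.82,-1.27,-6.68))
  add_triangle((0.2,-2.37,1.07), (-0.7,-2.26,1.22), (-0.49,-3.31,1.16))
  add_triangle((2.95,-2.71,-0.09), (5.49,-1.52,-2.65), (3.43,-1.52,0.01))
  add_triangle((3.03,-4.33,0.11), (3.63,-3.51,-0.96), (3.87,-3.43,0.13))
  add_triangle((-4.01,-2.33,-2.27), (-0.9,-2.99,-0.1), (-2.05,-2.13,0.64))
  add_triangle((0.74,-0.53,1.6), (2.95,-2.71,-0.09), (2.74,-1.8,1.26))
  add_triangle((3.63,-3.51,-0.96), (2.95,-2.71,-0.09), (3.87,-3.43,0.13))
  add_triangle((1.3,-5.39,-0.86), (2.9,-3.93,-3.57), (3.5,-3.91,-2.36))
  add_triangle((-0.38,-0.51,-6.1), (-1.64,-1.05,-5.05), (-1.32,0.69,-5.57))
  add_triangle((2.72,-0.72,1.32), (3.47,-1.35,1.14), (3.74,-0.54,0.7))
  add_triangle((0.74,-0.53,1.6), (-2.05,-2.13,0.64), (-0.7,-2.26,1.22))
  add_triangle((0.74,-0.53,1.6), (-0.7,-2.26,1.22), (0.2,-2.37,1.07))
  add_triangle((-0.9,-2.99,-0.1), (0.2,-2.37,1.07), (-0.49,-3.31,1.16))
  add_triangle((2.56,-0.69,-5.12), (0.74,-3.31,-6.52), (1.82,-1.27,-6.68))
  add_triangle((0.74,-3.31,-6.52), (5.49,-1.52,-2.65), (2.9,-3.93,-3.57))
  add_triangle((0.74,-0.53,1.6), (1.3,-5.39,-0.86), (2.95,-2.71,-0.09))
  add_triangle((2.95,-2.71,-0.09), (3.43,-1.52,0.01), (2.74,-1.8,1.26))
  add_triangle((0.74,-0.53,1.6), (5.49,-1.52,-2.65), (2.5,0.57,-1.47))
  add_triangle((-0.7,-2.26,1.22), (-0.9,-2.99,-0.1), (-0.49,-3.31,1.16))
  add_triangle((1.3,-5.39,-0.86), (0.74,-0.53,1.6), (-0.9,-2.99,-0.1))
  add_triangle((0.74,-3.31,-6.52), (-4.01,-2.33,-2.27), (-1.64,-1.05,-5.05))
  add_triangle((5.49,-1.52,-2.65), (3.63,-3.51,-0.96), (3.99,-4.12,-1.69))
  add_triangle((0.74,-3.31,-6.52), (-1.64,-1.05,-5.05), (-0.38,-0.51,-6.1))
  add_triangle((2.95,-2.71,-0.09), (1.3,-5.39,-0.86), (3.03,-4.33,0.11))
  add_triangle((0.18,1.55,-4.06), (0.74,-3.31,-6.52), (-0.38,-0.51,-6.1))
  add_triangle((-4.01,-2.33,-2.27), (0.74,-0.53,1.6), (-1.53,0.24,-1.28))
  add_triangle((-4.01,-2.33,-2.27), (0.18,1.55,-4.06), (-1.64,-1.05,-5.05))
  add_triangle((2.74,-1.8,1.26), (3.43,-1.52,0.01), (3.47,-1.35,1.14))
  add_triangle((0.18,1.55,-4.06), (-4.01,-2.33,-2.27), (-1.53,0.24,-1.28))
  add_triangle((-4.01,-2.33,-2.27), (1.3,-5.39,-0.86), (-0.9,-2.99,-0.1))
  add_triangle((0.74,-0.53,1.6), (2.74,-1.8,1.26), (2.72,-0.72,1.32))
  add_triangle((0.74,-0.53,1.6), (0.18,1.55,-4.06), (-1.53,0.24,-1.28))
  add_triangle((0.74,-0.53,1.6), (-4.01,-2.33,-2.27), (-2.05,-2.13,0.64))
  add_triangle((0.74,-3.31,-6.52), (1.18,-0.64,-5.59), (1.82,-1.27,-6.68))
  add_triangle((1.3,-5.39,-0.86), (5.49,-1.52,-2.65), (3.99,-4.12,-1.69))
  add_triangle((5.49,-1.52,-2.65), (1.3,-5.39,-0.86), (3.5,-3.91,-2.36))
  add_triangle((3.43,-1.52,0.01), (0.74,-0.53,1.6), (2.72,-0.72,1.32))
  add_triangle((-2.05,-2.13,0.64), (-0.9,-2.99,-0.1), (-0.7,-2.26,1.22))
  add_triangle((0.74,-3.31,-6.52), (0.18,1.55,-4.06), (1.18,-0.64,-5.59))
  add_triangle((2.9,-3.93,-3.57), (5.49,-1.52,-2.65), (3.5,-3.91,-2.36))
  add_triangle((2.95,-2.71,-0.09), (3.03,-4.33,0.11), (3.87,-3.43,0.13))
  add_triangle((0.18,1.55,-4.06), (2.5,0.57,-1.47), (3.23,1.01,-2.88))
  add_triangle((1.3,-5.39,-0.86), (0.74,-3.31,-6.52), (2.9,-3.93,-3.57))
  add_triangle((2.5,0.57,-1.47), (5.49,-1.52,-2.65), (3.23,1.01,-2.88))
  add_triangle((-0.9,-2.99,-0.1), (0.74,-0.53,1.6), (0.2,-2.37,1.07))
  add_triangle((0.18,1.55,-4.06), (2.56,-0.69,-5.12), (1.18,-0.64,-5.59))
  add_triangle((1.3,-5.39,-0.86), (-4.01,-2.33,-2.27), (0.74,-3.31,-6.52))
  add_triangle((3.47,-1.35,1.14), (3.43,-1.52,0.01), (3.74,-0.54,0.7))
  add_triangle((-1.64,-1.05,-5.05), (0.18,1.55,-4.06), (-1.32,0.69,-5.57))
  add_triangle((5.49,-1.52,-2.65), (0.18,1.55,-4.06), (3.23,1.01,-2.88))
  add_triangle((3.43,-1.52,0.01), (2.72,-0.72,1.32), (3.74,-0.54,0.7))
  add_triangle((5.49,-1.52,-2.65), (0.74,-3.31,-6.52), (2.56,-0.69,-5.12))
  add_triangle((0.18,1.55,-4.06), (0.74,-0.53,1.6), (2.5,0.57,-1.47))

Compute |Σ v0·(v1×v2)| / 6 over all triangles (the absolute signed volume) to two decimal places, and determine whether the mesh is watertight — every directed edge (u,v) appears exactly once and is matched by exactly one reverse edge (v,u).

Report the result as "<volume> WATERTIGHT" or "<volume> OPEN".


149.94 WATERTIGHT

Per-triangle v0·(v1×v2)/6:
  t1: +1.6852
  t2: +2.3778
  t3: +2.7160
  t4: +5.6178
  t5: +1.5055
  t6: +0.2514
  t7: +0.5259
  t8: +0.6566
  t9: +0.1783
  t10: +2.1893
  t11: +1.1492
  t12: +2.7117
  t13: +0.4731
  t14: -0.0309
  t15: +3.7153
  t16: +2.1783
  t17: +0.3291
  t18: +0.5144
  t19: +0.5336
  t20: +0.2884
  t21: +2.3585
  t22: +11.4676
  t23: +3.2868
  t24: +1.0370
  t25: +2.1820
  t26: +0.3394
  t27: +2.6606
  t28: +9.8520
  t29: +1.6448
  t30: +4.4572
  t31: -1.0414
  t32: +3.4186
  t33: +0.6257
  t34: +4.2516
  t35: +0.5127
  t36: +2.7405
  t37: +4.3131
  t38: +0.6151
  t39: -0.0497
  t40: -0.4141
  t41: +1.2785
  t42: +1.7274
  t43: +2.4606
  t44: -0.5949
  t45: +0.9026
  t46: +2.8114
  t47: +3.9212
  t48: -0.2011
  t49: +0.1659
  t50: +10.6620
  t51: +1.0668
  t52: -0.2212
  t53: +2.7112
  t54: +24.5101
  t55: +0.6478
  t56: -1.3458
  t57: +4.9892
  t58: -0.6469
  t59: +11.1419
  t60: +0.1284
Σ = +149.9394 → |volume| = 149.94

Directed edges: 180 total, each appears once with its reverse present → watertight.


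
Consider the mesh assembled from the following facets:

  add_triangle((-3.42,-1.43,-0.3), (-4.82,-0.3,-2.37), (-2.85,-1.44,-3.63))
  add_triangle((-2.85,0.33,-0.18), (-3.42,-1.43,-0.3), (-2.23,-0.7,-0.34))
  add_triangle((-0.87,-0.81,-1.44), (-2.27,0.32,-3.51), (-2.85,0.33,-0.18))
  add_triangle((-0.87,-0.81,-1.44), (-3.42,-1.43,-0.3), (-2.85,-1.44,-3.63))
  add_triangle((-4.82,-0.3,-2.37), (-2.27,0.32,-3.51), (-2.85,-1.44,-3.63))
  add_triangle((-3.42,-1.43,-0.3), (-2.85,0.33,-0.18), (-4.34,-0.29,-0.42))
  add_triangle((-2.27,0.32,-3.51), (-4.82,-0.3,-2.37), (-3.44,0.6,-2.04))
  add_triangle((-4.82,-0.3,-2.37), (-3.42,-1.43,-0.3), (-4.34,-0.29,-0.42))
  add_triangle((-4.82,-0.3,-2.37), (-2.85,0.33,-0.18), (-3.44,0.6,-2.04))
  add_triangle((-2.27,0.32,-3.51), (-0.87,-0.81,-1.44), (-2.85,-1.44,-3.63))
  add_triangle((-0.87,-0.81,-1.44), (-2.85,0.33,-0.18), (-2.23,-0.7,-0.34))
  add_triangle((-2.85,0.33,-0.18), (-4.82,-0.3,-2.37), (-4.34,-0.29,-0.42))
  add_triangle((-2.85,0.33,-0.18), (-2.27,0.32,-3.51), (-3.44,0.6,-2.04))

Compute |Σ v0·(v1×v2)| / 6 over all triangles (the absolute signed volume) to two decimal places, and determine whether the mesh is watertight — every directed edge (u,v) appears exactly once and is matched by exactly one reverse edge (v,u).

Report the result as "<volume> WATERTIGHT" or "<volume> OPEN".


Per-triangle v0·(v1×v2)/6:
  t1: +3.5805
  t2: -0.1345
  t3: -1.4940
  t4: +0.6667
  t5: +3.2539
  t6: +0.0949
  t7: +1.4364
  t8: +1.6538
  t9: +0.9408
  t10: +0.3401
  t11: -0.5443
  t12: +0.7181
  t13: -0.2730
Σ = +10.2395 → |volume| = 10.24

Directed edges: 39 total; 3 unmatched, e.g. (-3.42,-1.43,-0.3)→(-2.23,-0.7,-0.34) → open.

10.24 OPEN


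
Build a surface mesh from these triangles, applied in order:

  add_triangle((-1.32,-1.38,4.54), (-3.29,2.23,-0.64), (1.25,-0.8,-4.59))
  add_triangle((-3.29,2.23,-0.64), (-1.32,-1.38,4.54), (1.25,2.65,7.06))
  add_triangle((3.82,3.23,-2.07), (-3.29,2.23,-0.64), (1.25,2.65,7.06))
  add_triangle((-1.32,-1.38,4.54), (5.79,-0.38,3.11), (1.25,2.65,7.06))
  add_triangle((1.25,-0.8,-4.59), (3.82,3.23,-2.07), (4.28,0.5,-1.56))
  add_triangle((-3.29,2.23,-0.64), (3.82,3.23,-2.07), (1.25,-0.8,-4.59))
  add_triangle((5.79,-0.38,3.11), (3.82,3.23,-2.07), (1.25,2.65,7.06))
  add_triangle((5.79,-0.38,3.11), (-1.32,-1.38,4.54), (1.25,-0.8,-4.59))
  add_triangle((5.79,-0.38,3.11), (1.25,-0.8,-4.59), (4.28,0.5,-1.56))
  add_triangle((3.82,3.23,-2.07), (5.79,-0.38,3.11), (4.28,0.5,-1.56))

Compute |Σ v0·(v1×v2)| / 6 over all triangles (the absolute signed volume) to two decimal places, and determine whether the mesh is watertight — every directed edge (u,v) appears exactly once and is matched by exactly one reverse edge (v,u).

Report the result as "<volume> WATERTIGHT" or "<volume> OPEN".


Per-triangle v0·(v1×v2)/6:
  t1: +5.9041
  t2: +17.7013
  t3: +27.1463
  t4: +22.8804
  t5: +8.6671
  t6: +15.3491
  t7: +32.3254
  t8: +11.0832
  t9: +6.6384
  t10: +9.8556
Σ = +157.5509 → |volume| = 157.55

Directed edges: 30 total, each appears once with its reverse present → watertight.

157.55 WATERTIGHT


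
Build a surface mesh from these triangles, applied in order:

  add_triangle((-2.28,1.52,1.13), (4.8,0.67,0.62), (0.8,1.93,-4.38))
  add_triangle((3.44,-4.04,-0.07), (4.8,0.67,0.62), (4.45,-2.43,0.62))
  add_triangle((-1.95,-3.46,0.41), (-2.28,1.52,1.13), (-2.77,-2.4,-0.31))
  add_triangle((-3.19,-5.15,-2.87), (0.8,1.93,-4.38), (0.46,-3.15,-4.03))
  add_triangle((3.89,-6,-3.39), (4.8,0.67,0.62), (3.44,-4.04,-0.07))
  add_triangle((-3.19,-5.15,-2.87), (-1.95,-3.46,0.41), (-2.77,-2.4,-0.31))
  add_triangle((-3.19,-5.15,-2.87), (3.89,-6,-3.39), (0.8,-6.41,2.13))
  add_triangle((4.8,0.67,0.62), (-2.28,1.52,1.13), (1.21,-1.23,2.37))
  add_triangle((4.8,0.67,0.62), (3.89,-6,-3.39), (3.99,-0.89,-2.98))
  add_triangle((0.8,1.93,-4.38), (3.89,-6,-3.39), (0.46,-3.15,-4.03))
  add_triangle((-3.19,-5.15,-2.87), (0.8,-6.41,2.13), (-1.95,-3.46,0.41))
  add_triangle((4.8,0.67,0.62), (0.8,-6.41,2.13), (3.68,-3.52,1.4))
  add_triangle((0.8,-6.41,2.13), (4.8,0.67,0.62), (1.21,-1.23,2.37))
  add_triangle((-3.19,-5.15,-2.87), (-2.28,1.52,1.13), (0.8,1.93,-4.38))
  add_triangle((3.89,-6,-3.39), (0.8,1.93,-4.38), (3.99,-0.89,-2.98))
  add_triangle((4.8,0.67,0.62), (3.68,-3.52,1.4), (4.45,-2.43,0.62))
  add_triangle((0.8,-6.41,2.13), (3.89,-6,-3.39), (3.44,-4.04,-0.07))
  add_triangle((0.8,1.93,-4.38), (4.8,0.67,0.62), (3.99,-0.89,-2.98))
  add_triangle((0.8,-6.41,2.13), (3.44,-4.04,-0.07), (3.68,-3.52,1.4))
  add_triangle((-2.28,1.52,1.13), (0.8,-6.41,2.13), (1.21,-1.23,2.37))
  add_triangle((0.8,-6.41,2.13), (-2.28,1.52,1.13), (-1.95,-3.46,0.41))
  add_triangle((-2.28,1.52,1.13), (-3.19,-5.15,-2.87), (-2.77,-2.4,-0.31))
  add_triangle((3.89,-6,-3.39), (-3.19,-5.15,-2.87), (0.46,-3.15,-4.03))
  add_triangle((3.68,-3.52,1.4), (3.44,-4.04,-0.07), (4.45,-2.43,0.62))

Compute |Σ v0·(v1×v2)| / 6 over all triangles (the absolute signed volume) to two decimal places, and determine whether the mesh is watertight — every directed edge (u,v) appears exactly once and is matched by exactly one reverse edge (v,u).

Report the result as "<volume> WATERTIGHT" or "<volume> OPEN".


Per-triangle v0·(v1×v2)/6:
  t1: +8.6654
  t2: +1.4189
  t3: +2.1460
  t4: +12.0628
  t5: +11.3834
  t6: +2.7461
  t7: +37.4186
  t8: +4.8497
  t9: +13.7904
  t10: +13.2715
  t11: +8.6286
  t12: +1.7156
  t13: +9.2816
  t14: +15.1814
  t15: +13.5892
  t16: +2.1112
  t17: +12.1457
  t18: +10.2743
  t19: +5.6125
  t20: +6.2253
  t21: +5.8125
  t22: +2.5294
  t23: +14.7546
  t24: +2.0378
Σ = +217.6525 → |volume| = 217.65

Directed edges: 72 total, each appears once with its reverse present → watertight.

217.65 WATERTIGHT


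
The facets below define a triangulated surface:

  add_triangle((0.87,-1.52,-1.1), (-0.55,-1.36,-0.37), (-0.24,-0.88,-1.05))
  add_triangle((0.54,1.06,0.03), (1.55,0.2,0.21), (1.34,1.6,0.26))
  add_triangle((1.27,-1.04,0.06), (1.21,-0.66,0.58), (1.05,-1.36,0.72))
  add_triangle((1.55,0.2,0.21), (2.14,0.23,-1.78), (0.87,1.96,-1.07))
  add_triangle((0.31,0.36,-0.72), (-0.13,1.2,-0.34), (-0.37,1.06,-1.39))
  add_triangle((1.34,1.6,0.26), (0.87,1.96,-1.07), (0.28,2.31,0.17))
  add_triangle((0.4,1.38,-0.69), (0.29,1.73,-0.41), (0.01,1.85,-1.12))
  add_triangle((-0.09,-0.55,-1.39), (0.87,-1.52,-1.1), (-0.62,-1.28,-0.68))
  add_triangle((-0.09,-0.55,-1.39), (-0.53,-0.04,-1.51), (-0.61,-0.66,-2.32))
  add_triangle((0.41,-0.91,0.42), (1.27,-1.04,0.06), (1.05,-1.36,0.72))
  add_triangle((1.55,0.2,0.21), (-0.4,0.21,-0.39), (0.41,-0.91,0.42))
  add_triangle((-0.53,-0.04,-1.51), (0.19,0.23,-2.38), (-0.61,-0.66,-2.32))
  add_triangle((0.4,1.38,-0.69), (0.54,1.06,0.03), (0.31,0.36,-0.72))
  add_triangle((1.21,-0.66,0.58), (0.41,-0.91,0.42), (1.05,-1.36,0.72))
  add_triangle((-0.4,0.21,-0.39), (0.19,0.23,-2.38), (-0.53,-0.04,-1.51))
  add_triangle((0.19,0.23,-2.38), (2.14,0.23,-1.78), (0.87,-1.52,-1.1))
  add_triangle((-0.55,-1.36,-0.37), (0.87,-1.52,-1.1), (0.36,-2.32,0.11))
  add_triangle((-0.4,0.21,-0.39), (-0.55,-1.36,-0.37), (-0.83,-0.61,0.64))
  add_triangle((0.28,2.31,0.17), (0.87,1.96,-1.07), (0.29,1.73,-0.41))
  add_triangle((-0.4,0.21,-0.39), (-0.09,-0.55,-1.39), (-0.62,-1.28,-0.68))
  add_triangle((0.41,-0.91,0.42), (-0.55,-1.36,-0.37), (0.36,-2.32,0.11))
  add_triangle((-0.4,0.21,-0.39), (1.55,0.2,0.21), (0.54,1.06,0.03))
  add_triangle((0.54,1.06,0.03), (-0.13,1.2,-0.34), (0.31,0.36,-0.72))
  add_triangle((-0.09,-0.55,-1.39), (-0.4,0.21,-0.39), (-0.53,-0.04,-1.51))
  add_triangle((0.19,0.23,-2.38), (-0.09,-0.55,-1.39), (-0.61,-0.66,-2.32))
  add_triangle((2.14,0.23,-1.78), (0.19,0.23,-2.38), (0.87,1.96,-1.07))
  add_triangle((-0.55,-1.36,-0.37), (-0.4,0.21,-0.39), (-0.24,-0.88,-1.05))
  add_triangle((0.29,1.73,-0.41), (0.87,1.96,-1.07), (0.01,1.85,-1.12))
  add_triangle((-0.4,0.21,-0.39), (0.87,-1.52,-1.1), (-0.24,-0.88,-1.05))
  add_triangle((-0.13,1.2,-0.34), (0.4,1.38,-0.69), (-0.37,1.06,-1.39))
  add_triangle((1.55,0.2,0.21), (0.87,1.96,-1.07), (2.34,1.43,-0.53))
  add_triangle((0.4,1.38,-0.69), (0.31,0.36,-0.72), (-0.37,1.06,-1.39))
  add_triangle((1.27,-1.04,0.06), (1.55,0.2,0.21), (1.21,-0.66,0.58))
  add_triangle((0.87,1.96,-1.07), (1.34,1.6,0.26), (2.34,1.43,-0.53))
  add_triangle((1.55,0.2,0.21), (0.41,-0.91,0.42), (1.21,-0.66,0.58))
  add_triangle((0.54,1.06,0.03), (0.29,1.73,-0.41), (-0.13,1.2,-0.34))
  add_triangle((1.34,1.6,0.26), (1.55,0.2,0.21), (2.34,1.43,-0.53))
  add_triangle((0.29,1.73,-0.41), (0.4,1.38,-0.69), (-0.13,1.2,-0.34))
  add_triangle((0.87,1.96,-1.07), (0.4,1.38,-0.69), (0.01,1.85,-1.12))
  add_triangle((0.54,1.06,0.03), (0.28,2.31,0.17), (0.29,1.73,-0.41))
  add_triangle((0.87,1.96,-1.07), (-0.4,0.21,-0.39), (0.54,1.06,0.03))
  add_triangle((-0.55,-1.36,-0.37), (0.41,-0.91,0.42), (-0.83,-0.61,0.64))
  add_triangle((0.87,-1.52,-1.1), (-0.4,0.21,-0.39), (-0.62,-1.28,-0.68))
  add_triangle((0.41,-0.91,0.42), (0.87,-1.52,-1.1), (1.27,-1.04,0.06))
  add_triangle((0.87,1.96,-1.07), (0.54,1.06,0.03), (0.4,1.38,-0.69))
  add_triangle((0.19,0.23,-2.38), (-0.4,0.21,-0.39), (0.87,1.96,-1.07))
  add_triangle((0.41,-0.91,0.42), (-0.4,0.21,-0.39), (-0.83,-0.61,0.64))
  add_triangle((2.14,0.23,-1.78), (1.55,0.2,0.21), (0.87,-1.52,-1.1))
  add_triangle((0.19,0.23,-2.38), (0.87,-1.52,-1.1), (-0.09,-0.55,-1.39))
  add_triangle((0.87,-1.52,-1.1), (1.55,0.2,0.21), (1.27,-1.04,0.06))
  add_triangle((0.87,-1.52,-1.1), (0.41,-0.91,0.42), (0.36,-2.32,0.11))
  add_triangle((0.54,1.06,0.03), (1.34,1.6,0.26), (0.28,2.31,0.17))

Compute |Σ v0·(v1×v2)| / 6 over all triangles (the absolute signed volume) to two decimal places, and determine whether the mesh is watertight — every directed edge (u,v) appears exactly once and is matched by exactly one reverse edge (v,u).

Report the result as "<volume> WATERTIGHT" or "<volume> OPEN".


Per-triangle v0·(v1×v2)/6:
  t1: +0.2548
  t2: -0.0360
  t3: +0.1023
  t4: +1.0022
  t5: -0.1076
  t6: +0.5704
  t7: -0.0646
  t8: +0.3652
  t9: -0.0335
  t10: +0.0391
  t11: -0.0589
  t12: +0.1695
  t13: +0.0554
  t14: +0.0055
  t15: +0.0763
  t16: +1.3068
  t17: +0.4514
  t18: +0.1477
  t19: +0.0933
  t20: +0.1364
  t21: +0.0657
  t22: -0.0830
  t23: -0.1040
  t24: +0.0119
  t25: +0.1454
  t26: +1.4533
  t27: +0.1008
  t28: +0.1588
  t29: +0.0728
  t30: +0.1350
  t31: -0.0582
  t32: +0.1248
  t33: +0.1530
  t34: +0.5798
  t35: -0.0267
  t36: +0.0210
  t37: +0.3351
  t38: +0.0374
  t39: -0.0244
  t40: -0.0836
  t41: +0.0918
  t42: +0.2304
  t43: -0.2032
  t44: +0.2072
  t45: -0.0437
  t46: +0.3711
  t47: -0.0657
  t48: +0.8583
  t49: +0.3420
  t50: +0.3315
  t51: +0.2142
  t52: -0.0437
Σ = +9.7810 → |volume| = 9.78

Directed edges: 156 total, each appears once with its reverse present → watertight.

9.78 WATERTIGHT


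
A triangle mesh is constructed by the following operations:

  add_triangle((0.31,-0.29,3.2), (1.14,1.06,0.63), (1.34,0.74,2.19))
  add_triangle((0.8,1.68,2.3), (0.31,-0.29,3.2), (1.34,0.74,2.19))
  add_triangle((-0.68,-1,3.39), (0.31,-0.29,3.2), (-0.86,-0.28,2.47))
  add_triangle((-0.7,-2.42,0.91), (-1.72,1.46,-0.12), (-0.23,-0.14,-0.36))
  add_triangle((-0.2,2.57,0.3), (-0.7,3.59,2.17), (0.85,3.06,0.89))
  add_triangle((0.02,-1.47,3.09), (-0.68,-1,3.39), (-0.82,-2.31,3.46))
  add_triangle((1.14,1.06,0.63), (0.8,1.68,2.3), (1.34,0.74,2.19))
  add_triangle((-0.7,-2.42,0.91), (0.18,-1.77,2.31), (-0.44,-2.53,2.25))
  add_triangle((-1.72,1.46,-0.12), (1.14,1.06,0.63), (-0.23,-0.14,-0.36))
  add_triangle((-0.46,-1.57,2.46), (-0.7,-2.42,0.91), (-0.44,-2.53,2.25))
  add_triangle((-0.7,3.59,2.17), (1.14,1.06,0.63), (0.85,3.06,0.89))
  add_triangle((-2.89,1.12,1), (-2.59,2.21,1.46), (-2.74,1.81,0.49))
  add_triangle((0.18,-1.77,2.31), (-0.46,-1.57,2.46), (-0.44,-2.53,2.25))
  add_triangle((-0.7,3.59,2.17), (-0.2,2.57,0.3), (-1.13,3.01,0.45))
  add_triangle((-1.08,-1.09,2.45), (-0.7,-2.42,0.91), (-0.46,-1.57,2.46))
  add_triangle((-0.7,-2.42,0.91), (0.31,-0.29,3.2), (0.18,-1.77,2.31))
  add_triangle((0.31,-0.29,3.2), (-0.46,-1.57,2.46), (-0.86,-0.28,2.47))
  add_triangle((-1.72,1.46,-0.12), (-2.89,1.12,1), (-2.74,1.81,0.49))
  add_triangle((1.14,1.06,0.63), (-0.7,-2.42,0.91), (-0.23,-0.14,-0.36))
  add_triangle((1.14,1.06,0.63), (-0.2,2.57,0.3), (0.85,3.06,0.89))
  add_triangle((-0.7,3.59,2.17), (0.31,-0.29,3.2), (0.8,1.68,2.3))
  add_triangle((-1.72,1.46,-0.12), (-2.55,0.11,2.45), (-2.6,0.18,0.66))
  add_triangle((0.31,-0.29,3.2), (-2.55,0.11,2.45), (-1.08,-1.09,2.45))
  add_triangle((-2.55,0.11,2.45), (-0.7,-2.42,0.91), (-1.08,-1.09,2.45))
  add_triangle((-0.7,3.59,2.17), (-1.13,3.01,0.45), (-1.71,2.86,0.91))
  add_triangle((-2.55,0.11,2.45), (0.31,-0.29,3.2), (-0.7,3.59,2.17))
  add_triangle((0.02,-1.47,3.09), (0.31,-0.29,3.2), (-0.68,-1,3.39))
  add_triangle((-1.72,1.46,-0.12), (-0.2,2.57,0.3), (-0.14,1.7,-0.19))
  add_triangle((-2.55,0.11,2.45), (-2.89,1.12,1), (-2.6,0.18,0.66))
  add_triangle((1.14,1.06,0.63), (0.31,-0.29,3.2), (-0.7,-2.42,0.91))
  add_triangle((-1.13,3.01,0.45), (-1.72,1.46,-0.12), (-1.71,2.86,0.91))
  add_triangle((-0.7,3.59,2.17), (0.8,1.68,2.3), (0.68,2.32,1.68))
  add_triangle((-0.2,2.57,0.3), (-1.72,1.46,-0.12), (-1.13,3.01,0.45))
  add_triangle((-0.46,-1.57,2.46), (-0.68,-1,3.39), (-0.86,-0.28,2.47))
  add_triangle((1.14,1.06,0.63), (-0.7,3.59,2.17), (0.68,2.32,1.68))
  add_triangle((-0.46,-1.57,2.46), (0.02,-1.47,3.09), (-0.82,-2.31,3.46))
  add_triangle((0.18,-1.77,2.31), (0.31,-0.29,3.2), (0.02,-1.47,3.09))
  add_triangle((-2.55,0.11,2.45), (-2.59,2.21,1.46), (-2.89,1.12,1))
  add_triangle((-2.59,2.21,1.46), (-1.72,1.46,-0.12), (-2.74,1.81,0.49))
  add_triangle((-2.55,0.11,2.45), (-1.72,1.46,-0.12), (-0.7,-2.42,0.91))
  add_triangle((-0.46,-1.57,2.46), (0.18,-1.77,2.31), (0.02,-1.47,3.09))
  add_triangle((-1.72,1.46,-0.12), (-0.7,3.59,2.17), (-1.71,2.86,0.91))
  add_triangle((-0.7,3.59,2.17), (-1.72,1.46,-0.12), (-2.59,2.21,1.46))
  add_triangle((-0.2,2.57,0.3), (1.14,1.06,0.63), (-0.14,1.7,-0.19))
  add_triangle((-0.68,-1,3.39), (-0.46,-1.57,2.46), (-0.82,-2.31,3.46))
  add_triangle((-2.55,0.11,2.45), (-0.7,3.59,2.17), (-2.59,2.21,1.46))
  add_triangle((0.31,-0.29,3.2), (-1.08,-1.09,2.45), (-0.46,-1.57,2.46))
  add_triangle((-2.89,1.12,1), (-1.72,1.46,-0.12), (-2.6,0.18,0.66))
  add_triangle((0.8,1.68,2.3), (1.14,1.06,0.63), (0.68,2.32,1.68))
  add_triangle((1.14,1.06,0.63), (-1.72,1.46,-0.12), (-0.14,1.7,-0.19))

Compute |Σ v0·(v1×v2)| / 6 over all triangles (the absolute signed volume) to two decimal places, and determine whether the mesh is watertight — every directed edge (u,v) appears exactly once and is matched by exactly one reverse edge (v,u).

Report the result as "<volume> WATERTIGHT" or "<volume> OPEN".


Per-triangle v0·(v1×v2)/6:
  t1: -0.1319
  t2: +0.8470
  t3: +0.3760
  t4: +0.3893
  t5: +0.9121
  t6: +0.5058
  t7: +0.4364
  t8: +0.1689
  t9: +0.1470
  t10: +0.2231
  t11: +0.7640
  t12: +0.4693
  t13: +0.2768
  t14: +0.6540
  t15: +0.5718
  t16: -0.6014
  t17: -0.7688
  t18: +0.0826
  t19: +0.0601
  t20: +0.0430
  t21: +2.0824
  t22: -1.0314
  t23: +1.5236
  t24: +1.3560
  t25: +0.6781
  t26: +5.4680
  t27: +0.5368
  t28: +0.2663
  t29: +0.7263
  t30: +0.8756
  t31: +0.3916
  t32: +0.6830
  t33: +0.1793
  t34: +0.1654
  t35: +0.2310
  t36: +0.0107
  t37: +0.2047
  t38: +1.1493
  t39: +0.2449
  t40: +1.7060
  t41: +0.1985
  t42: +0.0119
  t43: +1.4017
  t44: +0.2017
  t45: -0.0845
  t46: +2.8913
  t47: +0.6232
  t48: +0.3767
  t49: +0.3638
  t50: -0.3543
Σ = +28.5028 → |volume| = 28.50

Directed edges: 150 total, each appears once with its reverse present → watertight.

28.50 WATERTIGHT


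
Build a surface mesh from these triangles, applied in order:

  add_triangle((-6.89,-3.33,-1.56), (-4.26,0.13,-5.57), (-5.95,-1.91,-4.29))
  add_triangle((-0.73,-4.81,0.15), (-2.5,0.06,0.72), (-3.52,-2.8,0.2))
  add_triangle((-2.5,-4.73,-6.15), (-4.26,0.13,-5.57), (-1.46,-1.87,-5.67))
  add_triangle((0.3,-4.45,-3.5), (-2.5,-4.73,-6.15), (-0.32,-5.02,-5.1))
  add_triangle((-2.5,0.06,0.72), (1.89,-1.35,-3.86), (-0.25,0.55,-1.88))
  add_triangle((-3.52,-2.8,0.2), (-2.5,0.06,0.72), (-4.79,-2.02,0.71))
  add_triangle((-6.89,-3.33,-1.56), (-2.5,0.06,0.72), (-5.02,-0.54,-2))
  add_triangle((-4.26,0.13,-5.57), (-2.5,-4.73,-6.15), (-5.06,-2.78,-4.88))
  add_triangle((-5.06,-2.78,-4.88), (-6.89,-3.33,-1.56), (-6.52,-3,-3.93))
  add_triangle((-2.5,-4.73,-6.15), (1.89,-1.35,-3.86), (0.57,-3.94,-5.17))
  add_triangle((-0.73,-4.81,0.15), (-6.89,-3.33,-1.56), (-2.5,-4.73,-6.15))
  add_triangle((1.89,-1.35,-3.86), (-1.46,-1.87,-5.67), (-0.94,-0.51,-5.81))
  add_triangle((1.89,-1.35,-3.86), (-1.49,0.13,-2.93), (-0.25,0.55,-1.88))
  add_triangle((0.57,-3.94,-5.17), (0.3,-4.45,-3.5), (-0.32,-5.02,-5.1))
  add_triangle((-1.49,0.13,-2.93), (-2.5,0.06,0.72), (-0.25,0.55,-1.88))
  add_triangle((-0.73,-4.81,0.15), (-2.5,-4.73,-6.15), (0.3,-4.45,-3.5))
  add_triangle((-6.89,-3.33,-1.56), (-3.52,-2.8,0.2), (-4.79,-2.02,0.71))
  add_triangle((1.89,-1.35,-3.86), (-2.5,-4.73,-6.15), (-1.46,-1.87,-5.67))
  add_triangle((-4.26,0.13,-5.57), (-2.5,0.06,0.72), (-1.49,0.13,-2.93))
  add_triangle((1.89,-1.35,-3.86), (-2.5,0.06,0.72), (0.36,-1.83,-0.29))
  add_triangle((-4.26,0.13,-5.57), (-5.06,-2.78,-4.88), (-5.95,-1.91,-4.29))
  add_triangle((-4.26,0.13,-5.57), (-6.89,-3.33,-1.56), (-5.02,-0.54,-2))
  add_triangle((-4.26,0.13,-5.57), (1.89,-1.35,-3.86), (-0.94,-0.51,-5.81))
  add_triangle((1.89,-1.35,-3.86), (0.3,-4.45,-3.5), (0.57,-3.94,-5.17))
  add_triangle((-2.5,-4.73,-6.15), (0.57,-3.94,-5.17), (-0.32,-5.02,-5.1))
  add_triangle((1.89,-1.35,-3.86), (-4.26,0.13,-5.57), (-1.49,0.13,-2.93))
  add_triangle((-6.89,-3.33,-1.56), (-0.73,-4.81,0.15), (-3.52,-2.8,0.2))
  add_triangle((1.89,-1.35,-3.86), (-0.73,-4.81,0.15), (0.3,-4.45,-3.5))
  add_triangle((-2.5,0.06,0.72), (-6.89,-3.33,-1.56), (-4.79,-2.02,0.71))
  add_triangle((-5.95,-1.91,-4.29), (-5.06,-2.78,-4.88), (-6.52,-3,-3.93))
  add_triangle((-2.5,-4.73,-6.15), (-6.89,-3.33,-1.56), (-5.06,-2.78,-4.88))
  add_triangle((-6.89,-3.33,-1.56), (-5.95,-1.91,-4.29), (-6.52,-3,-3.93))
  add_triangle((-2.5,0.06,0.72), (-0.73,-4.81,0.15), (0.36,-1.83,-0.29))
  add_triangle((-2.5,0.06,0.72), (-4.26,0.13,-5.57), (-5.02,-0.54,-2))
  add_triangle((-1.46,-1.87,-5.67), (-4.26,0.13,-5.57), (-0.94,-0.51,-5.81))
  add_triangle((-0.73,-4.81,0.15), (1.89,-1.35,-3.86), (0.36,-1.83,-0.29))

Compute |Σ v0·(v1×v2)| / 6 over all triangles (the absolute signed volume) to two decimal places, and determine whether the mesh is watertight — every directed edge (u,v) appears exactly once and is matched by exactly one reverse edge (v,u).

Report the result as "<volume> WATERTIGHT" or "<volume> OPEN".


141.26 WATERTIGHT

Per-triangle v0·(v1×v2)/6:
  t1: +2.2899
  t2: +1.5645
  t3: +8.9179
  t4: +1.2213
  t5: -1.8127
  t6: +0.0808
  t7: +4.0430
  t8: +11.9269
  t9: +1.5907
  t10: +4.3042
  t11: +29.8556
  t12: +3.8727
  t13: +1.4024
  t14: +1.2714
  t15: +0.6848
  t16: +10.1228
  t17: +2.6020
  t18: +7.4296
  t19: +0.2280
  t20: -2.4150
  t21: +4.6925
  t22: +7.8052
  t23: -1.7818
  t24: +2.1317
  t25: +3.0708
  t26: +1.2808
  t27: +4.7051
  t28: +3.0598
  t29: +2.1778
  t30: +1.9915
  t31: +12.9575
  t32: +2.2102
  t33: -0.3291
  t34: +1.9104
  t35: +4.7886
  t36: +1.4121
Σ = +141.2638 → |volume| = 141.26

Directed edges: 108 total, each appears once with its reverse present → watertight.


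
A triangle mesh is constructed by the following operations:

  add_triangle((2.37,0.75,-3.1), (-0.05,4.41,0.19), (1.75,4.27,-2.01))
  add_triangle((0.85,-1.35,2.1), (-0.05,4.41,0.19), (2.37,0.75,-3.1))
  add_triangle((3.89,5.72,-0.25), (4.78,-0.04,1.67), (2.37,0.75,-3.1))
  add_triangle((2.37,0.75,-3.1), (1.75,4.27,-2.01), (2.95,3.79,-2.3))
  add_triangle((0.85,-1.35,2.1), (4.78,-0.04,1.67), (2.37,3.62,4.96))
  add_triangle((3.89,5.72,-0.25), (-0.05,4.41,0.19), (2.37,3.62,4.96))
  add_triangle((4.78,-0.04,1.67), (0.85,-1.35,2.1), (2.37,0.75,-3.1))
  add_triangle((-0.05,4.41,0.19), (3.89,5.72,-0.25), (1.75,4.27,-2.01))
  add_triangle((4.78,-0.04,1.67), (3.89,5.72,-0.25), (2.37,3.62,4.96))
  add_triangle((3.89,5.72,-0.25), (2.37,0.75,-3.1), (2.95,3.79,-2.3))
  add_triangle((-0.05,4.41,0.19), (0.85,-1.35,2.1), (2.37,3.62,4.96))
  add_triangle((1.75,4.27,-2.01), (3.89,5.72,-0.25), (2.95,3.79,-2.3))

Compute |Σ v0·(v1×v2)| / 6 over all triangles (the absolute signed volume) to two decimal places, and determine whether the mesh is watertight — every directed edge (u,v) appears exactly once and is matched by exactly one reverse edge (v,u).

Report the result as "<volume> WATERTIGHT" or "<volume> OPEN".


Per-triangle v0·(v1×v2)/6:
  t1: +0.3049
  t2: -5.6946
  t3: +17.0147
  t4: +1.9731
  t5: +9.6489
  t6: +14.8442
  t7: +3.0965
  t8: +5.7213
  t9: +23.6022
  t10: +2.6952
  t11: +0.8772
  t12: +2.9955
Σ = +77.0791 → |volume| = 77.08

Directed edges: 36 total, each appears once with its reverse present → watertight.

77.08 WATERTIGHT


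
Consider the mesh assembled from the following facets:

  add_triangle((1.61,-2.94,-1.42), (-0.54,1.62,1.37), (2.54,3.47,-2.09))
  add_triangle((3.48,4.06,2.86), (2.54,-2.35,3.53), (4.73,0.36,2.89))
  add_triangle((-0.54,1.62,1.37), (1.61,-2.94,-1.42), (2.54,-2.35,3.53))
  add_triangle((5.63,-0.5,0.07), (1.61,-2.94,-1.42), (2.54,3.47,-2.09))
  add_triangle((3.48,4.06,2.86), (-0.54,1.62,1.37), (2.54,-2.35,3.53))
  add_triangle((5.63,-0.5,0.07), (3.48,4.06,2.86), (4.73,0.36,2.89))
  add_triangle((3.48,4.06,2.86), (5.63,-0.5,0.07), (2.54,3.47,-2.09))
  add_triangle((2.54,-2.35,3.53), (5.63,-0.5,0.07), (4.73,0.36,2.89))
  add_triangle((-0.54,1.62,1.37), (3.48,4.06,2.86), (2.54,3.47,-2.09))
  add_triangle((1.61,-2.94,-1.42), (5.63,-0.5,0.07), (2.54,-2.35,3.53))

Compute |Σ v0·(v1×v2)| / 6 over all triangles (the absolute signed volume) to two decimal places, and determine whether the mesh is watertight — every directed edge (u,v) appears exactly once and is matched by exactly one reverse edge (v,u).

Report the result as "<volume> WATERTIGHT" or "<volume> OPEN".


Per-triangle v0·(v1×v2)/6:
  t1: -1.9189
  t2: +7.3892
  t3: -0.4328
  t4: +10.5617
  t5: +7.4721
  t6: +9.5451
  t7: +18.4652
  t8: +8.2045
  t9: +5.9846
  t10: +12.0523
Σ = +77.3230 → |volume| = 77.32

Directed edges: 30 total, each appears once with its reverse present → watertight.

77.32 WATERTIGHT


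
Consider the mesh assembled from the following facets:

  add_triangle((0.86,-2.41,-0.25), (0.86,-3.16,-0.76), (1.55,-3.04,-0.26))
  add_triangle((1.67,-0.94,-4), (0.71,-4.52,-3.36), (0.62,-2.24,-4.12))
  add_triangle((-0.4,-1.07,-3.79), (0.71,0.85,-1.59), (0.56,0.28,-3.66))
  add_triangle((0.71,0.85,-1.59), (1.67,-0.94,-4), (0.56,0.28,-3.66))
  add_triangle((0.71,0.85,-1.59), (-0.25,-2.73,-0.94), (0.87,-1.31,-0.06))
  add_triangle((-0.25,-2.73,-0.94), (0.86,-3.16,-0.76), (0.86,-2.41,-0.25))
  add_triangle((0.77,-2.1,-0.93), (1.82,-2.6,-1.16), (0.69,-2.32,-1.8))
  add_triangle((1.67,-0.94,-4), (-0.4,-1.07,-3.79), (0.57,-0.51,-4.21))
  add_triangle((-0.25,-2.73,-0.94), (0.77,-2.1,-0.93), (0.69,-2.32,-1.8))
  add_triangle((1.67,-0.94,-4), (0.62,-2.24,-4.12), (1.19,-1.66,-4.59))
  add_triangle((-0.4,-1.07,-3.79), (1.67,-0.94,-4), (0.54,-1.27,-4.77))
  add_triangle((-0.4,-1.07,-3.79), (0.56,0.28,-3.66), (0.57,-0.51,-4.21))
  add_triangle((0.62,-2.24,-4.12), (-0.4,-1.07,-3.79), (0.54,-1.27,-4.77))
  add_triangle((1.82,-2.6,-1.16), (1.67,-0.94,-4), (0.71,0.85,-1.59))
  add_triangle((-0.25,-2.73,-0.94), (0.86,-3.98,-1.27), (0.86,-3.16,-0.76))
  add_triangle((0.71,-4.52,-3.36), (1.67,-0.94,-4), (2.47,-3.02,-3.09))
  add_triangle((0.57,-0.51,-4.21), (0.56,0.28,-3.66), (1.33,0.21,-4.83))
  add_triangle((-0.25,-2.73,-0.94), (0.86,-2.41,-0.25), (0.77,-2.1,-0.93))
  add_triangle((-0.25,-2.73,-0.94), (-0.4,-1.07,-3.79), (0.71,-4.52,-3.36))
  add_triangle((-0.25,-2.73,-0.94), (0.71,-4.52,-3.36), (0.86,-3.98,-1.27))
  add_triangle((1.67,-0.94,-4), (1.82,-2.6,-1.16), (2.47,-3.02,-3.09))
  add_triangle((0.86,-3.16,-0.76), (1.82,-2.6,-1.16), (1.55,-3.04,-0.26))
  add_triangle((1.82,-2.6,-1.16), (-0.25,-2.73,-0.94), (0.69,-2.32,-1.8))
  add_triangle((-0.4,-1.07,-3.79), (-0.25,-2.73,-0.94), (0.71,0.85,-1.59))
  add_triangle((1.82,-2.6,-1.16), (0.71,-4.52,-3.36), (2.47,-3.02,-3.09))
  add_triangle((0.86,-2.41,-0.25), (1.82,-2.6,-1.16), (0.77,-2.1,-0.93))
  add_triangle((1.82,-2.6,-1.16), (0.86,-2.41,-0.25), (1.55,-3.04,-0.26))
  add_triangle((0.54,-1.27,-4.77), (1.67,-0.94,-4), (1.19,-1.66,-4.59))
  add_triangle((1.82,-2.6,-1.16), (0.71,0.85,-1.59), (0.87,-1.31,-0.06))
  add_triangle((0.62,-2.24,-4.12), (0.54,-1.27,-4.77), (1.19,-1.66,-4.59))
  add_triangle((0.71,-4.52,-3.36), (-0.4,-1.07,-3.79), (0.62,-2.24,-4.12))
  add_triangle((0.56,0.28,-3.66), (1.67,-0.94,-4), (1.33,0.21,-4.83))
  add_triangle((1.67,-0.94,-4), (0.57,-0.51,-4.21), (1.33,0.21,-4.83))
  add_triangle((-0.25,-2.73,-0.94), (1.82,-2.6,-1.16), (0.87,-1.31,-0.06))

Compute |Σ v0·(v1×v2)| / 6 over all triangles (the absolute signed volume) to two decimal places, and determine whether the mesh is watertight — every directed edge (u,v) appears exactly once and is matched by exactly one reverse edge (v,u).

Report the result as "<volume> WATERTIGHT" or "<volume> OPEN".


18.01 OPEN

Per-triangle v0·(v1×v2)/6:
  t1: +0.0748
  t2: +2.1485
  t3: +0.0482
  t4: +0.8248
  t5: -0.9605
  t6: +0.1419
  t7: -0.2348
  t8: +0.7755
  t9: -0.3534
  t10: +0.1895
  t11: +0.0234
  t12: +0.4358
  t13: +0.7608
  t14: +1.1613
  t15: +0.1303
  t16: +3.9938
  t17: +0.3072
  t18: -0.3556
  t19: +1.9976
  t20: +1.0562
  t21: +0.2118
  t22: +0.4795
  t23: +0.8288
  t24: -1.2429
  t25: +2.0603
  t26: -0.2478
  t27: -0.1862
  t28: +0.4904
  t29: +0.2565
  t30: +0.5557
  t31: +1.6555
  t32: -0.3462
  t33: +0.8456
  t34: +0.4855
Σ = +18.0117 → |volume| = 18.01

Directed edges: 102 total; 4 unmatched, e.g. (0.86,-3.98,-1.27)→(0.86,-3.16,-0.76) → open.


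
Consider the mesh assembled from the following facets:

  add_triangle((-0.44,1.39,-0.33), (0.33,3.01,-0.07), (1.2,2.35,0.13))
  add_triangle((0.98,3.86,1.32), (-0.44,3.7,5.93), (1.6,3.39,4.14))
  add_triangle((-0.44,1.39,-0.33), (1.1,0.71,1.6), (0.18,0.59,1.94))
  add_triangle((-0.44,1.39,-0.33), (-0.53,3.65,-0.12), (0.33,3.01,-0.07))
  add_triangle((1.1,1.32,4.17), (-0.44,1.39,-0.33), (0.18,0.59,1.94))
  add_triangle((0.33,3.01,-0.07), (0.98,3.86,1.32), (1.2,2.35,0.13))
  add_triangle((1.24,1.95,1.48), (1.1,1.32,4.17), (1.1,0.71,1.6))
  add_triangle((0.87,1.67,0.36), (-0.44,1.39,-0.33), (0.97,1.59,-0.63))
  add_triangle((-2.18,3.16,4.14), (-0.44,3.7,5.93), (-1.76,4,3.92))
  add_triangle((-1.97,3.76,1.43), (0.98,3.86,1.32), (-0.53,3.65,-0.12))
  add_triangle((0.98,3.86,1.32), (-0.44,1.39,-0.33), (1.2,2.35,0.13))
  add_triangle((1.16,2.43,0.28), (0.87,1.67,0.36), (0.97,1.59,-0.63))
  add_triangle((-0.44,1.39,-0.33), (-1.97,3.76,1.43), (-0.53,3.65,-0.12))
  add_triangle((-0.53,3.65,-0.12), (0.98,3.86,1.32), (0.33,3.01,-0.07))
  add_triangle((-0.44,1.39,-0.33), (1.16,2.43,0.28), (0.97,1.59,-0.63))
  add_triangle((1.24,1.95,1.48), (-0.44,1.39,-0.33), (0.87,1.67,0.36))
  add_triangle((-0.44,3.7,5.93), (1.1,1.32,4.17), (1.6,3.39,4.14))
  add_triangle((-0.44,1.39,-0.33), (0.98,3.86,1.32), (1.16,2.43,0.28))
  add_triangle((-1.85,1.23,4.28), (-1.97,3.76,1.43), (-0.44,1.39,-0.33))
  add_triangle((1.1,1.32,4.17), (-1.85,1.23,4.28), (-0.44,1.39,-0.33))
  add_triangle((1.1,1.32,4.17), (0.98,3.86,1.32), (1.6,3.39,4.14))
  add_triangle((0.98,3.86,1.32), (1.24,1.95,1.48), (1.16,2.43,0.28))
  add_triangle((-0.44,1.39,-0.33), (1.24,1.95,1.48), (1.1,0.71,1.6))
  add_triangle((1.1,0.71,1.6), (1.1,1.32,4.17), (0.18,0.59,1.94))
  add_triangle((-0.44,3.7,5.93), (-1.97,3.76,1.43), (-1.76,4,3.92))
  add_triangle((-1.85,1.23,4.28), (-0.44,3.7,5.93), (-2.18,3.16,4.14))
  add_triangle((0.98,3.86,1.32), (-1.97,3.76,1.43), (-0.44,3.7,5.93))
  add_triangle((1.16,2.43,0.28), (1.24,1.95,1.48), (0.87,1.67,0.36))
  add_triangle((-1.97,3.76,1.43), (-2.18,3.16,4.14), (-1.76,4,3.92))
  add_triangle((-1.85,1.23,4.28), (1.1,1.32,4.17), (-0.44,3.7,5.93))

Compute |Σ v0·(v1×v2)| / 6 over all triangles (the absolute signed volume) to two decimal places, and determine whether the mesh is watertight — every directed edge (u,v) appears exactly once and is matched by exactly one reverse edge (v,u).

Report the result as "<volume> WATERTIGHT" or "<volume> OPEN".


30.99 OPEN

Per-triangle v0·(v1×v2)/6:
  t1: +0.0859
  t2: +4.8638
  t3: -0.4881
  t4: +0.1285
  t5: +0.3505
  t6: +0.6149
  t7: +0.5779
  t8: -0.3400
  t9: +2.0390
  t10: +2.7094
  t11: -0.6562
  t12: +0.0383
  t13: +0.4714
  t14: +0.6480
  t15: +0.4053
  t16: -0.3041
  t17: +3.5401
  t18: +0.5624
  t19: -0.0400
  t20: -3.1248
  t21: -0.3020
  t22: +0.5481
  t23: -0.1647
  t24: -0.0356
  t25: +1.3010
  t26: +3.5400
  t27: +8.6487
  t28: +0.0160
  t29: +1.4064
  t30: +3.9480
Σ = +30.9883 → |volume| = 30.99

Directed edges: 90 total; 6 unmatched, e.g. (1.24,1.95,1.48)→(1.1,1.32,4.17) → open.


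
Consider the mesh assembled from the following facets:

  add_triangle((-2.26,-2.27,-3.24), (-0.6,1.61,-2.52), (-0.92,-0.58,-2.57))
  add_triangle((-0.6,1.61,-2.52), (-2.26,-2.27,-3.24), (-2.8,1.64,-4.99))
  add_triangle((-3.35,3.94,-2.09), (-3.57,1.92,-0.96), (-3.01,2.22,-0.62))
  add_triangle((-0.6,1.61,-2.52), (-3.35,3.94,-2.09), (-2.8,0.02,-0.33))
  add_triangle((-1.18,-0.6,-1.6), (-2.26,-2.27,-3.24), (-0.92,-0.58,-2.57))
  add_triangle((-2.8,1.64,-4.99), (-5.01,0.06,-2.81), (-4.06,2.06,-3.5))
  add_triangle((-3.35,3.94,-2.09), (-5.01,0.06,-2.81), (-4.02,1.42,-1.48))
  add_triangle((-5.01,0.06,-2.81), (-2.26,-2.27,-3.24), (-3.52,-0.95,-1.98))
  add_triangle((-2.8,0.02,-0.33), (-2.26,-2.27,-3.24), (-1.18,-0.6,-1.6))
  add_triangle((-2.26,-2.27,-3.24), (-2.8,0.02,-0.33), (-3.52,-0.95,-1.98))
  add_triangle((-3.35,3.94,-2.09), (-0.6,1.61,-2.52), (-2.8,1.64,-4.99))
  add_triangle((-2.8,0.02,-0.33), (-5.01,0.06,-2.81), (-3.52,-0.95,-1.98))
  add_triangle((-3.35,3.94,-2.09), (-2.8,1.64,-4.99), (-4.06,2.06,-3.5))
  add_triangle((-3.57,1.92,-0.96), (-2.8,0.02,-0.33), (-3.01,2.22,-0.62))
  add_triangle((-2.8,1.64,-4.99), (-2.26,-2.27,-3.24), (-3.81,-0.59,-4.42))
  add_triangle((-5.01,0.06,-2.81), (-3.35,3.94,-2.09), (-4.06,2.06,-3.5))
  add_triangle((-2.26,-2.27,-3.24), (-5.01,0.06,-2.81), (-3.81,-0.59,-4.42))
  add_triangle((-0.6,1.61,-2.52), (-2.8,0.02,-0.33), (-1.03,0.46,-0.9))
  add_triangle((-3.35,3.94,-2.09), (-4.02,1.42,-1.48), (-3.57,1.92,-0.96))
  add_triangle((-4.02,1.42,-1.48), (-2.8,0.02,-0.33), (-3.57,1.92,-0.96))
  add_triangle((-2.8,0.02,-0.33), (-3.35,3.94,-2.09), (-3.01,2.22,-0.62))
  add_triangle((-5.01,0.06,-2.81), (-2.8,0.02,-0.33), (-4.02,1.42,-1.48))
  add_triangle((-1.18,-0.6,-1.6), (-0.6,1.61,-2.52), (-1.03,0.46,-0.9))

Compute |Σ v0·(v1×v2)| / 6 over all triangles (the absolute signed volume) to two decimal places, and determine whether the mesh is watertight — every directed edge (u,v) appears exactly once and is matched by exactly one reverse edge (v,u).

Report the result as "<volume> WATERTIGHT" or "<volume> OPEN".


28.11 OPEN

Per-triangle v0·(v1×v2)/6:
  t1: +0.8276
  t2: +1.9703
  t3: +0.6664
  t4: -3.2058
  t5: -0.2877
  t6: +4.1028
  t7: +2.7646
  t8: +1.6231
  t9: -0.7143
  t10: +0.3166
  t11: +3.6180
  t12: +1.0277
  t13: +4.0237
  t14: +0.3187
  t15: +2.9375
  t16: +3.6276
  t17: +3.3322
  t18: -0.0661
  t19: +1.0327
  t20: +0.5395
  t21: -1.2545
  t22: +1.4297
  t23: -0.5172
Σ = +28.1130 → |volume| = 28.11

Directed edges: 69 total; 9 unmatched, e.g. (-0.6,1.61,-2.52)→(-0.92,-0.58,-2.57) → open.


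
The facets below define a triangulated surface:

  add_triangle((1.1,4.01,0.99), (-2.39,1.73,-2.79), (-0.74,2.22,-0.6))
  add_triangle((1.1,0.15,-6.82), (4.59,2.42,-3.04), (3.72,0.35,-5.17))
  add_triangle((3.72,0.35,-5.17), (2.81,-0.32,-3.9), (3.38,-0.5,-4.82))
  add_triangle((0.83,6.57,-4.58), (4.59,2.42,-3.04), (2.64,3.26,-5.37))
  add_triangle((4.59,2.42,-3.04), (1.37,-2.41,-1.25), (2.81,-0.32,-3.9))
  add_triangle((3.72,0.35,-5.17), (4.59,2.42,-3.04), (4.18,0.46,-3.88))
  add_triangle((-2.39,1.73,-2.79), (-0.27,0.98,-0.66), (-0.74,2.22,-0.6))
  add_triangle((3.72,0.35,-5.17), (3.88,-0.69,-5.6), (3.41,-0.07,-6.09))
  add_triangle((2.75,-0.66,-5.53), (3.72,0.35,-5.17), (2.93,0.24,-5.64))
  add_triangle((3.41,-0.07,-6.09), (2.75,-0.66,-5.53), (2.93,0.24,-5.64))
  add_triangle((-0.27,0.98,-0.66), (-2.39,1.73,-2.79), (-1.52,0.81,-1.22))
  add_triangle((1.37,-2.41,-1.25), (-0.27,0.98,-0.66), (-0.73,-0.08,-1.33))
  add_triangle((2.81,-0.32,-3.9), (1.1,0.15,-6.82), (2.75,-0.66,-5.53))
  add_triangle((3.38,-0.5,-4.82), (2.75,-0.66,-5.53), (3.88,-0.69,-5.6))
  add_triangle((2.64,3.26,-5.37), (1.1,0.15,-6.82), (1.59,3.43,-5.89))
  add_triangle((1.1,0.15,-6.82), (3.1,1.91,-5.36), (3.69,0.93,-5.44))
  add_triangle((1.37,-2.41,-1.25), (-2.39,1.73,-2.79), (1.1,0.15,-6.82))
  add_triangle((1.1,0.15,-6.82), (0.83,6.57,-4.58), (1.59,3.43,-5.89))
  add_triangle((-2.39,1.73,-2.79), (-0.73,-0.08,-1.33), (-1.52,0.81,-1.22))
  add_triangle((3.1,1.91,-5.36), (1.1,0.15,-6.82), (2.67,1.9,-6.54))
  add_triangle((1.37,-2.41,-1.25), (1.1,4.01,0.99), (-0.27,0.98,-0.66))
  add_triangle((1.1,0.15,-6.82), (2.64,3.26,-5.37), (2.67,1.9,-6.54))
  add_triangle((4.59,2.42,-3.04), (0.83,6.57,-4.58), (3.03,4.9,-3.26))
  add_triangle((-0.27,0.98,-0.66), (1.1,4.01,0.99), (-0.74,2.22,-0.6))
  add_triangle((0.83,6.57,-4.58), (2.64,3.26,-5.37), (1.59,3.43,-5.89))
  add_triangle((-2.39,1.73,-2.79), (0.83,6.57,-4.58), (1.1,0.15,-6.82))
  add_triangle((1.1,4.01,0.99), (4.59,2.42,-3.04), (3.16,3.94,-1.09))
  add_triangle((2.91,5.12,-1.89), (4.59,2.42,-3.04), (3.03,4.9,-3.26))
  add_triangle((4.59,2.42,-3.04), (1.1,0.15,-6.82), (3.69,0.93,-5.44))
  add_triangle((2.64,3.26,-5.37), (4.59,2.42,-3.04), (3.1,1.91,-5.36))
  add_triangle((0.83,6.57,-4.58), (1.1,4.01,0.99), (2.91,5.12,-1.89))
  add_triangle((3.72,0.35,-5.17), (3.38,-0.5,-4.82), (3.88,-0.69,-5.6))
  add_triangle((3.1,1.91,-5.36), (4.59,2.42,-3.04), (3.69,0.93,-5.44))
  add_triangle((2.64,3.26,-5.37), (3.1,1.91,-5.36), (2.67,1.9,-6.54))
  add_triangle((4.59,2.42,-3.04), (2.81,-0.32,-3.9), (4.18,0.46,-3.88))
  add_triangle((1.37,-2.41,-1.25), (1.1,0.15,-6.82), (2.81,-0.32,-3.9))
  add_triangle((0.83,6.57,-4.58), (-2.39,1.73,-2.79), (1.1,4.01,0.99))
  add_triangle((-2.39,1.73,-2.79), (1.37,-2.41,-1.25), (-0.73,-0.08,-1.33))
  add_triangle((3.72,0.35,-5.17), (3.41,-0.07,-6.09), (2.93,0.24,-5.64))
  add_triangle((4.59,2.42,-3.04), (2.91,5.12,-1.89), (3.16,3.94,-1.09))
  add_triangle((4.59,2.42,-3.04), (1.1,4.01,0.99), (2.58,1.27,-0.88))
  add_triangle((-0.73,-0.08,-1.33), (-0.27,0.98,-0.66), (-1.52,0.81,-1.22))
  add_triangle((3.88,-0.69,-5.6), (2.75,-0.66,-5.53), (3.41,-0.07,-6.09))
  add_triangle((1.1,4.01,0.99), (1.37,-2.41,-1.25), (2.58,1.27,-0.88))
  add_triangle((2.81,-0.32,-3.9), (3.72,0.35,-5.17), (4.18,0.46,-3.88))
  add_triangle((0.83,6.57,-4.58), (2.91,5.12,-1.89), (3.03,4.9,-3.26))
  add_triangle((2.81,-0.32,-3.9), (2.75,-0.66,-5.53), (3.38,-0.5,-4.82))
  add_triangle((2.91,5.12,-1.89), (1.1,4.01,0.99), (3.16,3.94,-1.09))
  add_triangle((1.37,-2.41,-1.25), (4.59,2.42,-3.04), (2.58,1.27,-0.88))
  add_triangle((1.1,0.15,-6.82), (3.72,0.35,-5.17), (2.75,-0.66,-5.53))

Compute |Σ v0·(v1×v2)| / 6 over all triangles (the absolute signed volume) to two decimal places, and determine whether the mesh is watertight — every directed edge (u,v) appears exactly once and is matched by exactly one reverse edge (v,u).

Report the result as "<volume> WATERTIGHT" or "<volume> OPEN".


Per-triangle v0·(v1×v2)/6:
  t1: +0.7025
  t2: +6.6185
  t3: +0.0471
  t4: +11.2298
  t5: +4.4135
  t6: +2.2400
  t7: -0.3138
  t8: +0.8333
  t9: -0.8553
  t10: +0.2452
  t11: +0.1334
  t12: -0.5125
  t13: -1.0807
  t14: -0.0956
  t15: +4.3691
  t16: +3.6702
  t17: +5.6525
  t18: +4.3637
  t19: +0.1896
  t20: +1.1723
  t21: -1.4602
  t22: +2.2273
  t23: +4.3030
  t24: -0.3997
  t25: +4.6137
  t26: +21.0568
  t27: +0.3579
  t28: +3.5319
  t29: -3.7467
  t30: +3.9623
  t31: +8.2898
  t32: +0.0252
  t33: +3.2005
  t34: +1.5172
  t35: -1.1881
  t36: +5.5037
  t37: +9.7832
  t38: +0.4206
  t39: +0.3501
  t40: +2.6861
  t41: +2.2933
  t42: -0.2103
  t43: +0.6706
  t44: +0.6432
  t45: +0.6992
  t46: +4.0469
  t47: -0.0714
  t48: +2.3074
  t49: +2.0095
  t50: +3.0632
Σ = +123.5092 → |volume| = 123.51

Directed edges: 150 total, each appears once with its reverse present → watertight.

123.51 WATERTIGHT
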